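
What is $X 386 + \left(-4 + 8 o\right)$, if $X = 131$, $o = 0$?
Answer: $50562$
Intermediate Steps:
$X 386 + \left(-4 + 8 o\right) = 131 \cdot 386 + \left(-4 + 8 \cdot 0\right) = 50566 + \left(-4 + 0\right) = 50566 - 4 = 50562$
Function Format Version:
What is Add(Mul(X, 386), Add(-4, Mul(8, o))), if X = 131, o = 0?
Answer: 50562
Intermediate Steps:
Add(Mul(X, 386), Add(-4, Mul(8, o))) = Add(Mul(131, 386), Add(-4, Mul(8, 0))) = Add(50566, Add(-4, 0)) = Add(50566, -4) = 50562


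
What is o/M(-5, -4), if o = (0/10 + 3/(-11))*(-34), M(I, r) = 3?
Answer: 34/11 ≈ 3.0909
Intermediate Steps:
o = 102/11 (o = (0*(1/10) + 3*(-1/11))*(-34) = (0 - 3/11)*(-34) = -3/11*(-34) = 102/11 ≈ 9.2727)
o/M(-5, -4) = (102/11)/3 = (102/11)*(1/3) = 34/11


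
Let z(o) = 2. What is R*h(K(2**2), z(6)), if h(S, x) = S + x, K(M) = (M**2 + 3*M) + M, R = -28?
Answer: -952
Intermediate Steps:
K(M) = M**2 + 4*M
R*h(K(2**2), z(6)) = -28*(2**2*(4 + 2**2) + 2) = -28*(4*(4 + 4) + 2) = -28*(4*8 + 2) = -28*(32 + 2) = -28*34 = -952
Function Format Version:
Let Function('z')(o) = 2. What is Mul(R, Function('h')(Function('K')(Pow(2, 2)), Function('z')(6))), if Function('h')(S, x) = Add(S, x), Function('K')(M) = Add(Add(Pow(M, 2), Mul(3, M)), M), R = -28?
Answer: -952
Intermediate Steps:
Function('K')(M) = Add(Pow(M, 2), Mul(4, M))
Mul(R, Function('h')(Function('K')(Pow(2, 2)), Function('z')(6))) = Mul(-28, Add(Mul(Pow(2, 2), Add(4, Pow(2, 2))), 2)) = Mul(-28, Add(Mul(4, Add(4, 4)), 2)) = Mul(-28, Add(Mul(4, 8), 2)) = Mul(-28, Add(32, 2)) = Mul(-28, 34) = -952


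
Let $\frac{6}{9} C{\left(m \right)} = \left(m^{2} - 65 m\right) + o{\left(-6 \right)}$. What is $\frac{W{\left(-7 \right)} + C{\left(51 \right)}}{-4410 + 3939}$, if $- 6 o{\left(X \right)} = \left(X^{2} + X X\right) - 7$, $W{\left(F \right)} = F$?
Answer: $\frac{1459}{628} \approx 2.3232$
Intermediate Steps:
$o{\left(X \right)} = \frac{7}{6} - \frac{X^{2}}{3}$ ($o{\left(X \right)} = - \frac{\left(X^{2} + X X\right) - 7}{6} = - \frac{\left(X^{2} + X^{2}\right) - 7}{6} = - \frac{2 X^{2} - 7}{6} = - \frac{-7 + 2 X^{2}}{6} = \frac{7}{6} - \frac{X^{2}}{3}$)
$C{\left(m \right)} = - \frac{65}{4} - \frac{195 m}{2} + \frac{3 m^{2}}{2}$ ($C{\left(m \right)} = \frac{3 \left(\left(m^{2} - 65 m\right) + \left(\frac{7}{6} - \frac{\left(-6\right)^{2}}{3}\right)\right)}{2} = \frac{3 \left(\left(m^{2} - 65 m\right) + \left(\frac{7}{6} - 12\right)\right)}{2} = \frac{3 \left(\left(m^{2} - 65 m\right) - \frac{65}{6}\right)}{2} = \frac{3 \left(- \frac{65}{6} + m^{2} - 65 m\right)}{2} = - \frac{65}{4} - \frac{195 m}{2} + \frac{3 m^{2}}{2}$)
$\frac{W{\left(-7 \right)} + C{\left(51 \right)}}{-4410 + 3939} = \frac{-7 - \left(\frac{19955}{4} - \frac{7803}{2}\right)}{-4410 + 3939} = \frac{-7 - \frac{4349}{4}}{-471} = \left(-7 - \frac{4349}{4}\right) \left(- \frac{1}{471}\right) = \left(- \frac{4377}{4}\right) \left(- \frac{1}{471}\right) = \frac{1459}{628}$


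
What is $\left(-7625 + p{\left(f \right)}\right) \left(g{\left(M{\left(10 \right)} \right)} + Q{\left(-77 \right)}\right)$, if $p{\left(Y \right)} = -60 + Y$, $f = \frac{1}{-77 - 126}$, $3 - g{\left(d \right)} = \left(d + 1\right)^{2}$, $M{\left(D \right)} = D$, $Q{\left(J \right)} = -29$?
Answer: $\frac{32761176}{29} \approx 1.1297 \cdot 10^{6}$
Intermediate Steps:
$g{\left(d \right)} = 3 - \left(1 + d\right)^{2}$ ($g{\left(d \right)} = 3 - \left(d + 1\right)^{2} = 3 - \left(1 + d\right)^{2}$)
$f = - \frac{1}{203}$ ($f = \frac{1}{-203} = - \frac{1}{203} \approx -0.0049261$)
$\left(-7625 + p{\left(f \right)}\right) \left(g{\left(M{\left(10 \right)} \right)} + Q{\left(-77 \right)}\right) = \left(-7625 - \frac{12181}{203}\right) \left(\left(3 - \left(1 + 10\right)^{2}\right) - 29\right) = \left(-7625 - \frac{12181}{203}\right) \left(\left(3 - 11^{2}\right) - 29\right) = - \frac{1560056 \left(\left(3 - 121\right) - 29\right)}{203} = - \frac{1560056 \left(-118 - 29\right)}{203} = \left(- \frac{1560056}{203}\right) \left(-147\right) = \frac{32761176}{29}$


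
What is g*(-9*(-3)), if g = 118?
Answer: 3186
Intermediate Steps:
g*(-9*(-3)) = 118*(-9*(-3)) = 118*27 = 3186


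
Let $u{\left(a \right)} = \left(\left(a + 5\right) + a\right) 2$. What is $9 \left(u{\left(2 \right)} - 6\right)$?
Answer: $108$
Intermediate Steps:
$u{\left(a \right)} = 10 + 4 a$ ($u{\left(a \right)} = \left(\left(5 + a\right) + a\right) 2 = \left(5 + 2 a\right) 2 = 10 + 4 a$)
$9 \left(u{\left(2 \right)} - 6\right) = 9 \left(\left(10 + 4 \cdot 2\right) - 6\right) = 9 \left(\left(10 + 8\right) - 6\right) = 9 \left(18 - 6\right) = 9 \cdot 12 = 108$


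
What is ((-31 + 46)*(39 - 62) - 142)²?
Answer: 237169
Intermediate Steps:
((-31 + 46)*(39 - 62) - 142)² = (15*(-23) - 142)² = (-345 - 142)² = (-487)² = 237169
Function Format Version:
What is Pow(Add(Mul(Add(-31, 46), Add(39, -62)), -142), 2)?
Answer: 237169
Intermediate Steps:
Pow(Add(Mul(Add(-31, 46), Add(39, -62)), -142), 2) = Pow(Add(Mul(15, -23), -142), 2) = Pow(Add(-345, -142), 2) = Pow(-487, 2) = 237169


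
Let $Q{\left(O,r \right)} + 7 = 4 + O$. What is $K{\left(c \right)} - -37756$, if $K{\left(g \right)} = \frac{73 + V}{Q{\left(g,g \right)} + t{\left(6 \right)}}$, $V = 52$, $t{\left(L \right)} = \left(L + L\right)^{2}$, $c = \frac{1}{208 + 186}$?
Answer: $\frac{419516766}{11111} \approx 37757.0$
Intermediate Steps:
$c = \frac{1}{394} \approx 0.0025381$
$Q{\left(O,r \right)} = -3 + O$ ($Q{\left(O,r \right)} = -7 + \left(4 + O\right) = -3 + O$)
$t{\left(L \right)} = 4 L^{2}$ ($t{\left(L \right)} = \left(2 L\right)^{2} = 4 L^{2}$)
$K{\left(g \right)} = \frac{125}{141 + g}$ ($K{\left(g \right)} = \frac{73 + 52}{\left(-3 + g\right) + 4 \cdot 6^{2}} = \frac{125}{\left(-3 + g\right) + 4 \cdot 36} = \frac{125}{\left(-3 + g\right) + 144} = \frac{125}{141 + g}$)
$K{\left(c \right)} - -37756 = \frac{125}{141 + \frac{1}{394}} - -37756 = \frac{125}{\frac{55555}{394}} + 37756 = 125 \cdot \frac{394}{55555} + 37756 = \frac{9850}{11111} + 37756 = \frac{419516766}{11111}$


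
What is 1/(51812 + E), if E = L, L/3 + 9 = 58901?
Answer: 1/228488 ≈ 4.3766e-6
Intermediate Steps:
L = 176676 (L = -27 + 3*58901 = -27 + 176703 = 176676)
E = 176676
1/(51812 + E) = 1/(51812 + 176676) = 1/228488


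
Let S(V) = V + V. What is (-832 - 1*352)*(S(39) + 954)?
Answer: -1221888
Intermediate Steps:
S(V) = 2*V
(-832 - 1*352)*(S(39) + 954) = (-832 - 1*352)*(2*39 + 954) = (-832 - 352)*(78 + 954) = -1184*1032 = -1221888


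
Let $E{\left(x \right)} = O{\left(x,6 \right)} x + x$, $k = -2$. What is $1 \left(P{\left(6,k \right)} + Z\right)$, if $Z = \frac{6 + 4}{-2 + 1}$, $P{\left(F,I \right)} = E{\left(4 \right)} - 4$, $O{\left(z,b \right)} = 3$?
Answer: $2$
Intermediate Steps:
$E{\left(x \right)} = 4 x$ ($E{\left(x \right)} = 3 x + x = 4 x$)
$P{\left(F,I \right)} = 12$ ($P{\left(F,I \right)} = 4 \cdot 4 - 4 = 16 - 4 = 12$)
$Z = -10$ ($Z = \frac{10}{-1} = 10 \left(-1\right) = -10$)
$1 \left(P{\left(6,k \right)} + Z\right) = 1 \left(12 - 10\right) = 1 \cdot 2 = 2$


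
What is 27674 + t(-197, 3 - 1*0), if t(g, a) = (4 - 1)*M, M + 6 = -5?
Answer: 27641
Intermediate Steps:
M = -11 (M = -6 - 5 = -11)
t(g, a) = -33 (t(g, a) = (4 - 1)*(-11) = 3*(-11) = -33)
27674 + t(-197, 3 - 1*0) = 27674 - 33 = 27641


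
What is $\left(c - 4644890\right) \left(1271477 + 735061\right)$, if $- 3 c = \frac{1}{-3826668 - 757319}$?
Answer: $- \frac{42723438603190430494}{4583987} \approx -9.3201 \cdot 10^{12}$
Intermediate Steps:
$c = \frac{1}{13751961}$ ($c = - \frac{1}{3 \left(-3826668 - 757319\right)} = - \frac{1}{3 \left(-4583987\right)} = \left(- \frac{1}{3}\right) \left(- \frac{1}{4583987}\right) = \frac{1}{13751961} \approx 7.2717 \cdot 10^{-8}$)
$\left(c - 4644890\right) \left(1271477 + 735061\right) = \left(\frac{1}{13751961} - 4644890\right) \left(1271477 + 735061\right) = \left(- \frac{63876346129289}{13751961}\right) 2006538 = - \frac{42723438603190430494}{4583987}$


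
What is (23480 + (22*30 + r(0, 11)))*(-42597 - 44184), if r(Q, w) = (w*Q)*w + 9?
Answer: -2095674369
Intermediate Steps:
r(Q, w) = 9 + Q*w**2 (r(Q, w) = (Q*w)*w + 9 = Q*w**2 + 9 = 9 + Q*w**2)
(23480 + (22*30 + r(0, 11)))*(-42597 - 44184) = (23480 + (22*30 + (9 + 0*11**2)))*(-42597 - 44184) = (23480 + (660 + (9 + 0*121)))*(-86781) = (23480 + (660 + (9 + 0)))*(-86781) = (23480 + (660 + 9))*(-86781) = (23480 + 669)*(-86781) = 24149*(-86781) = -2095674369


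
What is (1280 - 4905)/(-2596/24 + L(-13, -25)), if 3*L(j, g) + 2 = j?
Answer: 21750/679 ≈ 32.032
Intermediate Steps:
L(j, g) = -2/3 + j/3
(1280 - 4905)/(-2596/24 + L(-13, -25)) = (1280 - 4905)/(-2596/24 + (-2/3 + (1/3)*(-13))) = -3625/(-2596*1/24 + (-2/3 - 13/3)) = -3625/(-649/6 - 5) = -3625/(-679/6) = -3625*(-6/679) = 21750/679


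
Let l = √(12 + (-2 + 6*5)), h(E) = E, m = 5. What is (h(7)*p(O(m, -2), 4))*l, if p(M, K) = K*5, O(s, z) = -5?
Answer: 280*√10 ≈ 885.44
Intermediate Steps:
p(M, K) = 5*K
l = 2*√10 (l = √(12 + (-2 + 30)) = √(12 + 28) = √40 = 2*√10 ≈ 6.3246)
(h(7)*p(O(m, -2), 4))*l = (7*(5*4))*(2*√10) = (7*20)*(2*√10) = 140*(2*√10) = 280*√10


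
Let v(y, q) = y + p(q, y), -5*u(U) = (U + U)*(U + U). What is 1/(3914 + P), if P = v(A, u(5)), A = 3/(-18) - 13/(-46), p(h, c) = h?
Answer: 69/268694 ≈ 0.00025680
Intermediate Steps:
u(U) = -4*U²/5 (u(U) = -(U + U)*(U + U)/5 = -2*U*2*U/5 = -4*U²/5)
A = 8/69 (A = 3*(-1/18) - 13*(-1/46) = -⅙ + 13/46 = 8/69 ≈ 0.11594)
v(y, q) = q + y (v(y, q) = y + q = q + y)
P = -1372/69 (P = -⅘*5² + 8/69 = -⅘*25 + 8/69 = -20 + 8/69 = -1372/69 ≈ -19.884)
1/(3914 + P) = 1/(3914 - 1372/69) = 1/(268694/69) = 69/268694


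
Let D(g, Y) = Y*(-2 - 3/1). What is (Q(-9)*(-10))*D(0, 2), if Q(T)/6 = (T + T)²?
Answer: 194400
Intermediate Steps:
D(g, Y) = -5*Y (D(g, Y) = Y*(-2 - 3*1) = Y*(-2 - 3) = Y*(-5) = -5*Y)
Q(T) = 24*T² (Q(T) = 6*(T + T)² = 6*(2*T)² = 6*(4*T²) = 24*T²)
(Q(-9)*(-10))*D(0, 2) = ((24*(-9)²)*(-10))*(-5*2) = ((24*81)*(-10))*(-10) = (1944*(-10))*(-10) = -19440*(-10) = 194400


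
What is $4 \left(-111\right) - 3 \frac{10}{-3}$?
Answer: $-434$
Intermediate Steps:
$4 \left(-111\right) - 3 \frac{10}{-3} = -444 - 3 \cdot 10 \left(- \frac{1}{3}\right) = -444 - -10 = -444 + 10 = -434$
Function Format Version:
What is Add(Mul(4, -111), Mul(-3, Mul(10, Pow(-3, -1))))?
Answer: -434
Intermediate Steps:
Add(Mul(4, -111), Mul(-3, Mul(10, Pow(-3, -1)))) = Add(-444, Mul(-3, Mul(10, Rational(-1, 3)))) = Add(-444, Mul(-3, Rational(-10, 3))) = Add(-444, 10) = -434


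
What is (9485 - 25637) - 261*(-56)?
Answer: -1536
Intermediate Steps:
(9485 - 25637) - 261*(-56) = -16152 + 14616 = -1536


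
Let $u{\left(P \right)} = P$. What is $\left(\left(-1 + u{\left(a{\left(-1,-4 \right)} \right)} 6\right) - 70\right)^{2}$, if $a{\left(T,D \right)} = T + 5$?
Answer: $2209$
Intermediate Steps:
$a{\left(T,D \right)} = 5 + T$
$\left(\left(-1 + u{\left(a{\left(-1,-4 \right)} \right)} 6\right) - 70\right)^{2} = \left(\left(-1 + \left(5 - 1\right) 6\right) - 70\right)^{2} = \left(\left(-1 + 4 \cdot 6\right) - 70\right)^{2} = \left(\left(-1 + 24\right) - 70\right)^{2} = \left(23 - 70\right)^{2} = \left(-47\right)^{2} = 2209$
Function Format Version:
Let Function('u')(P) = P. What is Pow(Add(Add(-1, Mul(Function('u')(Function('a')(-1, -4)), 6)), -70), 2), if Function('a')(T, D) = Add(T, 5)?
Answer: 2209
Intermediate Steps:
Function('a')(T, D) = Add(5, T)
Pow(Add(Add(-1, Mul(Function('u')(Function('a')(-1, -4)), 6)), -70), 2) = Pow(Add(Add(-1, Mul(Add(5, -1), 6)), -70), 2) = Pow(Add(Add(-1, Mul(4, 6)), -70), 2) = Pow(Add(Add(-1, 24), -70), 2) = Pow(Add(23, -70), 2) = Pow(-47, 2) = 2209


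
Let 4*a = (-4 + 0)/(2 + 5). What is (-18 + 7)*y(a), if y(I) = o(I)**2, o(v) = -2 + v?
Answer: -2475/49 ≈ -50.510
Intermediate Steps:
a = -1/7 (a = ((-4 + 0)/(2 + 5))/4 = (-4/7)/4 = (-4*1/7)/4 = (1/4)*(-4/7) = -1/7 ≈ -0.14286)
y(I) = (-2 + I)**2
(-18 + 7)*y(a) = (-18 + 7)*(-2 - 1/7)**2 = -11*(-15/7)**2 = -11*225/49 = -2475/49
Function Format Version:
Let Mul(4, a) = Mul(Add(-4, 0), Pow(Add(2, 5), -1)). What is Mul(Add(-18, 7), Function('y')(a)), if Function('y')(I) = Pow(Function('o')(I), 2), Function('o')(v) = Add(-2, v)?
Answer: Rational(-2475, 49) ≈ -50.510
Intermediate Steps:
a = Rational(-1, 7) (a = Mul(Rational(1, 4), Mul(Add(-4, 0), Pow(Add(2, 5), -1))) = Mul(Rational(1, 4), Mul(-4, Pow(7, -1))) = Mul(Rational(1, 4), Mul(-4, Rational(1, 7))) = Mul(Rational(1, 4), Rational(-4, 7)) = Rational(-1, 7) ≈ -0.14286)
Function('y')(I) = Pow(Add(-2, I), 2)
Mul(Add(-18, 7), Function('y')(a)) = Mul(Add(-18, 7), Pow(Add(-2, Rational(-1, 7)), 2)) = Mul(-11, Pow(Rational(-15, 7), 2)) = Mul(-11, Rational(225, 49)) = Rational(-2475, 49)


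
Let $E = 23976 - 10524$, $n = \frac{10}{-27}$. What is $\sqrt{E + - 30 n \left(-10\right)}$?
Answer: $\frac{2 \sqrt{30017}}{3} \approx 115.5$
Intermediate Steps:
$n = - \frac{10}{27}$ ($n = 10 \left(- \frac{1}{27}\right) = - \frac{10}{27} \approx -0.37037$)
$E = 13452$ ($E = 23976 - 10524 = 13452$)
$\sqrt{E + - 30 n \left(-10\right)} = \sqrt{13452 + \left(-30\right) \left(- \frac{10}{27}\right) \left(-10\right)} = \sqrt{13452 + \frac{100}{9} \left(-10\right)} = \sqrt{13452 - \frac{1000}{9}} = \sqrt{\frac{120068}{9}} = \frac{2 \sqrt{30017}}{3}$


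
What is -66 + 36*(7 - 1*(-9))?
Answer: 510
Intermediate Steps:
-66 + 36*(7 - 1*(-9)) = -66 + 36*(7 + 9) = -66 + 36*16 = -66 + 576 = 510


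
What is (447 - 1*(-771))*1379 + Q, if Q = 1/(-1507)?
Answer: 2531190353/1507 ≈ 1.6796e+6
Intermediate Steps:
Q = -1/1507 ≈ -0.00066357
(447 - 1*(-771))*1379 + Q = (447 - 1*(-771))*1379 - 1/1507 = (447 + 771)*1379 - 1/1507 = 1218*1379 - 1/1507 = 1679622 - 1/1507 = 2531190353/1507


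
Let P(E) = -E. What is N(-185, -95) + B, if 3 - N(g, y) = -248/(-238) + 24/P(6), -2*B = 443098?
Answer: -26363622/119 ≈ -2.2154e+5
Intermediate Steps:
B = -221549 (B = -½*443098 = -221549)
N(g, y) = 709/119 (N(g, y) = 3 - (-248/(-238) + 24/((-1*6))) = 3 - (-248*(-1/238) + 24/(-6)) = 3 - (124/119 + 24*(-⅙)) = 3 - (124/119 - 4) = 3 - 1*(-352/119) = 3 + 352/119 = 709/119)
N(-185, -95) + B = 709/119 - 221549 = -26363622/119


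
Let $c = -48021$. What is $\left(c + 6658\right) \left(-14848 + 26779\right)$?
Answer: $-493501953$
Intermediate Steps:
$\left(c + 6658\right) \left(-14848 + 26779\right) = \left(-48021 + 6658\right) \left(-14848 + 26779\right) = \left(-41363\right) 11931 = -493501953$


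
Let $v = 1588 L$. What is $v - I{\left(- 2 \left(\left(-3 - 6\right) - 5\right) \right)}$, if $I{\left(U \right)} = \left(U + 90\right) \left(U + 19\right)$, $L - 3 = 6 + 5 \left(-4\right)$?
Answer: $-23014$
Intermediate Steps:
$L = -11$ ($L = 3 + \left(6 + 5 \left(-4\right)\right) = 3 + \left(6 - 20\right) = 3 - 14 = -11$)
$I{\left(U \right)} = \left(19 + U\right) \left(90 + U\right)$ ($I{\left(U \right)} = \left(90 + U\right) \left(19 + U\right) = \left(19 + U\right) \left(90 + U\right)$)
$v = -17468$ ($v = 1588 \left(-11\right) = -17468$)
$v - I{\left(- 2 \left(\left(-3 - 6\right) - 5\right) \right)} = -17468 - \left(1710 + \left(- 2 \left(\left(-3 - 6\right) - 5\right)\right)^{2} + 109 \left(- 2 \left(\left(-3 - 6\right) - 5\right)\right)\right) = -17468 - \left(1710 + \left(- 2 \left(-9 - 5\right)\right)^{2} + 109 \left(- 2 \left(-9 - 5\right)\right)\right) = -17468 - \left(1710 + \left(\left(-2\right) \left(-14\right)\right)^{2} + 109 \left(\left(-2\right) \left(-14\right)\right)\right) = -17468 - \left(1710 + 28^{2} + 109 \cdot 28\right) = -17468 - \left(1710 + 784 + 3052\right) = -17468 - 5546 = -23014$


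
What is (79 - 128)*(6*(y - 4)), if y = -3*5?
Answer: 5586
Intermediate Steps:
y = -15
(79 - 128)*(6*(y - 4)) = (79 - 128)*(6*(-15 - 4)) = -294*(-19) = -49*(-114) = 5586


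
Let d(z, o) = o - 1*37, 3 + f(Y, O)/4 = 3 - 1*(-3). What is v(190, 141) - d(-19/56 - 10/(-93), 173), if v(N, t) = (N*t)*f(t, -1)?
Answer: 321344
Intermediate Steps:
f(Y, O) = 12 (f(Y, O) = -12 + 4*(3 - 1*(-3)) = -12 + 4*(3 + 3) = -12 + 4*6 = -12 + 24 = 12)
d(z, o) = -37 + o (d(z, o) = o - 37 = -37 + o)
v(N, t) = 12*N*t (v(N, t) = (N*t)*12 = 12*N*t)
v(190, 141) - d(-19/56 - 10/(-93), 173) = 12*190*141 - (-37 + 173) = 321480 - 1*136 = 321480 - 136 = 321344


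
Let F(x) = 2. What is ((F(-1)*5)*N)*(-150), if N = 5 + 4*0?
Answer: -7500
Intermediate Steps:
N = 5 (N = 5 + 0 = 5)
((F(-1)*5)*N)*(-150) = ((2*5)*5)*(-150) = (10*5)*(-150) = 50*(-150) = -7500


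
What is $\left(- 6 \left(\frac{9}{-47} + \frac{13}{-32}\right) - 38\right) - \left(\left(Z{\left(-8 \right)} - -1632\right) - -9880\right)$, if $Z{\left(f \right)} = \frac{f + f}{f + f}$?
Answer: $- \frac{8683655}{752} \approx -11547.0$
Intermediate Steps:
$Z{\left(f \right)} = 1$ ($Z{\left(f \right)} = \frac{2 f}{2 f} = 2 f \frac{1}{2 f} = 1$)
$\left(- 6 \left(\frac{9}{-47} + \frac{13}{-32}\right) - 38\right) - \left(\left(Z{\left(-8 \right)} - -1632\right) - -9880\right) = \left(- 6 \left(\frac{9}{-47} + \frac{13}{-32}\right) - 38\right) - \left(\left(1 - -1632\right) - -9880\right) = \left(- 6 \left(9 \left(- \frac{1}{47}\right) + 13 \left(- \frac{1}{32}\right)\right) - 38\right) - \left(\left(1 + 1632\right) + 9880\right) = \left(- 6 \left(- \frac{9}{47} - \frac{13}{32}\right) - 38\right) - \left(1633 + 9880\right) = \left(\left(-6\right) \left(- \frac{899}{1504}\right) - 38\right) - 11513 = \left(\frac{2697}{752} - 38\right) - 11513 = - \frac{25879}{752} - 11513 = - \frac{8683655}{752}$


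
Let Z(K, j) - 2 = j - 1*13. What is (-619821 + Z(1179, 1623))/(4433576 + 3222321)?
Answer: -618209/7655897 ≈ -0.080749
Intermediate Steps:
Z(K, j) = -11 + j (Z(K, j) = 2 + (j - 1*13) = 2 + (j - 13) = 2 + (-13 + j) = -11 + j)
(-619821 + Z(1179, 1623))/(4433576 + 3222321) = (-619821 + (-11 + 1623))/(4433576 + 3222321) = (-619821 + 1612)/7655897 = -618209*1/7655897 = -618209/7655897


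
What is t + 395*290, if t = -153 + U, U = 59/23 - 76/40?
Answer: 26311463/230 ≈ 1.1440e+5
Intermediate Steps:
U = 153/230 (U = 59*(1/23) - 76*1/40 = 59/23 - 19/10 = 153/230 ≈ 0.66522)
t = -35037/230 (t = -153 + 153/230 = -35037/230 ≈ -152.33)
t + 395*290 = -35037/230 + 395*290 = -35037/230 + 114550 = 26311463/230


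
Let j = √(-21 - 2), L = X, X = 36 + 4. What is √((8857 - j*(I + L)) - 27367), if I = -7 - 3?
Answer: √(-18510 - 30*I*√23) ≈ 0.5287 - 136.05*I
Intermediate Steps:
X = 40
L = 40
I = -10
j = I*√23 (j = √(-23) = I*√23 ≈ 4.7958*I)
√((8857 - j*(I + L)) - 27367) = √((8857 - I*√23*(-10 + 40)) - 27367) = √((8857 - I*√23*30) - 27367) = √((8857 - 30*I*√23) - 27367) = √(-18510 - 30*I*√23)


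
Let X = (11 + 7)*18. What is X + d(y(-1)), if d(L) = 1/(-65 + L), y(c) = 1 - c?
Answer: 20411/63 ≈ 323.98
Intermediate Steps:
X = 324 (X = 18*18 = 324)
X + d(y(-1)) = 324 + 1/(-65 + (1 - 1*(-1))) = 324 + 1/(-65 + (1 + 1)) = 324 + 1/(-65 + 2) = 324 + 1/(-63) = 324 - 1/63 = 20411/63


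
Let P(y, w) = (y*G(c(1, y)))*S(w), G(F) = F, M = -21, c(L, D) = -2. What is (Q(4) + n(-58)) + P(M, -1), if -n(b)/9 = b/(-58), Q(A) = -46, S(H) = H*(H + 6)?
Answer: -265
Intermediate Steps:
S(H) = H*(6 + H)
n(b) = 9*b/58 (n(b) = -9*b/(-58) = -9*b*(-1)/58 = -(-9)*b/58 = 9*b/58)
P(y, w) = -2*w*y*(6 + w) (P(y, w) = (y*(-2))*(w*(6 + w)) = (-2*y)*(w*(6 + w)) = -2*w*y*(6 + w))
(Q(4) + n(-58)) + P(M, -1) = (-46 + (9/58)*(-58)) - 2*(-1)*(-21)*(6 - 1) = (-46 - 9) - 2*(-1)*(-21)*5 = -55 - 210 = -265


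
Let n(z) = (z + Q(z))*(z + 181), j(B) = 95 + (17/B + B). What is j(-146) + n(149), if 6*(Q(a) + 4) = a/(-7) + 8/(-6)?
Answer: 142737127/3066 ≈ 46555.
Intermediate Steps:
Q(a) = -38/9 - a/42 (Q(a) = -4 + (a/(-7) + 8/(-6))/6 = -4 + (a*(-1/7) + 8*(-1/6))/6 = -4 + (-a/7 - 4/3)/6 = -4 + (-4/3 - a/7)/6 = -4 + (-2/9 - a/42) = -38/9 - a/42)
j(B) = 95 + B + 17/B (j(B) = 95 + (B + 17/B) = 95 + B + 17/B)
n(z) = (181 + z)*(-38/9 + 41*z/42) (n(z) = (z + (-38/9 - z/42))*(z + 181) = (-38/9 + 41*z/42)*(181 + z) = (181 + z)*(-38/9 + 41*z/42))
j(-146) + n(149) = (95 - 146 + 17/(-146)) + (-6878/9 + (41/42)*149**2 + (21731/126)*149) = (95 - 146 + 17*(-1/146)) + (-6878/9 + (41/42)*22201 + 3237919/126) = (95 - 146 - 17/146) + (-6878/9 + 910241/42 + 3237919/126) = -7463/146 + 978725/21 = 142737127/3066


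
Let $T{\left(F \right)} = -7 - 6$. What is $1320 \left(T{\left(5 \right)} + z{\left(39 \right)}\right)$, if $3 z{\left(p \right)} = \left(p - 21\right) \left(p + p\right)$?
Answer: $600600$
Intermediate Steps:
$z{\left(p \right)} = \frac{2 p \left(-21 + p\right)}{3}$ ($z{\left(p \right)} = \frac{\left(p - 21\right) \left(p + p\right)}{3} = \frac{\left(-21 + p\right) 2 p}{3} = \frac{2 p \left(-21 + p\right)}{3}$)
$T{\left(F \right)} = -13$
$1320 \left(T{\left(5 \right)} + z{\left(39 \right)}\right) = 1320 \left(-13 + \frac{2}{3} \cdot 39 \left(-21 + 39\right)\right) = 1320 \left(-13 + \frac{2}{3} \cdot 39 \cdot 18\right) = 1320 \left(-13 + 468\right) = 1320 \cdot 455 = 600600$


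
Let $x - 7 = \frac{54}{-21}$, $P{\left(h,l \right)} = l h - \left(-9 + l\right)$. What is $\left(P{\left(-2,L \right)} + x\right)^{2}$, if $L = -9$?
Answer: $\frac{80089}{49} \approx 1634.5$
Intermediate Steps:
$P{\left(h,l \right)} = 9 - l + h l$ ($P{\left(h,l \right)} = h l - \left(-9 + l\right) = 9 - l + h l$)
$x = \frac{31}{7}$ ($x = 7 + \frac{54}{-21} = 7 + 54 \left(- \frac{1}{21}\right) = 7 - \frac{18}{7} = \frac{31}{7} \approx 4.4286$)
$\left(P{\left(-2,L \right)} + x\right)^{2} = \left(\left(9 - -9 - -18\right) + \frac{31}{7}\right)^{2} = \left(\left(9 + 9 + 18\right) + \frac{31}{7}\right)^{2} = \left(36 + \frac{31}{7}\right)^{2} = \left(\frac{283}{7}\right)^{2} = \frac{80089}{49}$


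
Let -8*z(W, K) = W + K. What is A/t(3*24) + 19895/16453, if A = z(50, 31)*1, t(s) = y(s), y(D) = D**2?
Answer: 10169787/8423936 ≈ 1.2072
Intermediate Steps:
z(W, K) = -K/8 - W/8 (z(W, K) = -(W + K)/8 = -(K + W)/8 = -K/8 - W/8)
t(s) = s**2
A = -81/8 (A = (-1/8*31 - 1/8*50)*1 = (-31/8 - 25/4)*1 = -81/8*1 = -81/8 ≈ -10.125)
A/t(3*24) + 19895/16453 = -81/(8*((3*24)**2)) + 19895/16453 = -81/(8*(72**2)) + 19895*(1/16453) = -81/8/5184 + 19895/16453 = -81/8*1/5184 + 19895/16453 = -1/512 + 19895/16453 = 10169787/8423936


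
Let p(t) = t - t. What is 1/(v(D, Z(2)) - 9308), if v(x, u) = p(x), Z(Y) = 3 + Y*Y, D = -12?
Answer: -1/9308 ≈ -0.00010743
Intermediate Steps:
p(t) = 0
Z(Y) = 3 + Y**2
v(x, u) = 0
1/(v(D, Z(2)) - 9308) = 1/(0 - 9308) = 1/(-9308) = -1/9308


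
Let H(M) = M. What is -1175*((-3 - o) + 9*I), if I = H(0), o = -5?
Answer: -2350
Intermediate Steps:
I = 0
-1175*((-3 - o) + 9*I) = -1175*((-3 - 1*(-5)) + 9*0) = -1175*((-3 + 5) + 0) = -1175*(2 + 0) = -1175*2 = -2350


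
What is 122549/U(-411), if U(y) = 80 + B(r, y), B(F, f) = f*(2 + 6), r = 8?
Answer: -122549/3208 ≈ -38.201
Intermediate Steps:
B(F, f) = 8*f (B(F, f) = f*8 = 8*f)
U(y) = 80 + 8*y
122549/U(-411) = 122549/(80 + 8*(-411)) = 122549/(80 - 3288) = 122549/(-3208) = 122549*(-1/3208) = -122549/3208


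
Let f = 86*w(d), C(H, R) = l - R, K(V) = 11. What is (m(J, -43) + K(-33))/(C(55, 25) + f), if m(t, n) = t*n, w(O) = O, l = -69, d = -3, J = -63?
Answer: -85/11 ≈ -7.7273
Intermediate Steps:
C(H, R) = -69 - R
f = -258 (f = 86*(-3) = -258)
m(t, n) = n*t
(m(J, -43) + K(-33))/(C(55, 25) + f) = (-43*(-63) + 11)/((-69 - 1*25) - 258) = (2709 + 11)/((-69 - 25) - 258) = 2720/(-94 - 258) = 2720/(-352) = 2720*(-1/352) = -85/11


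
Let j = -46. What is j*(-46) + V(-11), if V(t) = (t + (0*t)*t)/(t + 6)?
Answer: 10591/5 ≈ 2118.2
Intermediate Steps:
V(t) = t/(6 + t) (V(t) = (t + 0*t)/(6 + t) = (t + 0)/(6 + t) = t/(6 + t))
j*(-46) + V(-11) = -46*(-46) - 11/(6 - 11) = 2116 - 11/(-5) = 2116 - 11*(-⅕) = 2116 + 11/5 = 10591/5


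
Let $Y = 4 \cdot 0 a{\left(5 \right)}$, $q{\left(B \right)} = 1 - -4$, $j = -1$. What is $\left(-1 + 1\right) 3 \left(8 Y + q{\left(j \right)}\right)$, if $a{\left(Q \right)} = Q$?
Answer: $0$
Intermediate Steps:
$q{\left(B \right)} = 5$ ($q{\left(B \right)} = 1 + 4 = 5$)
$Y = 0$ ($Y = 4 \cdot 0 \cdot 5 = 0 \cdot 5 = 0$)
$\left(-1 + 1\right) 3 \left(8 Y + q{\left(j \right)}\right) = \left(-1 + 1\right) 3 \left(8 \cdot 0 + 5\right) = 0 \cdot 3 \left(0 + 5\right) = 0 \cdot 5 = 0$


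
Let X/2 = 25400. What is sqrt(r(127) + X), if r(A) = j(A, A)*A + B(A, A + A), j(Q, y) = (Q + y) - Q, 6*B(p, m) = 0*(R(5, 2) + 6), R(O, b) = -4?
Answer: sqrt(66929) ≈ 258.71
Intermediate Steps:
B(p, m) = 0 (B(p, m) = (0*(-4 + 6))/6 = (0*2)/6 = (1/6)*0 = 0)
X = 50800 (X = 2*25400 = 50800)
j(Q, y) = y
r(A) = A**2 (r(A) = A*A + 0 = A**2 + 0 = A**2)
sqrt(r(127) + X) = sqrt(127**2 + 50800) = sqrt(16129 + 50800) = sqrt(66929)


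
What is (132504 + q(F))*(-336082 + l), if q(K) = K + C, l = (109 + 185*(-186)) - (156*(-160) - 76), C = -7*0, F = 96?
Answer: -45793012200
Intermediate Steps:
C = 0
l = -9265 (l = (109 - 34410) - (-24960 - 76) = -34301 - 1*(-25036) = -34301 + 25036 = -9265)
q(K) = K (q(K) = K + 0 = K)
(132504 + q(F))*(-336082 + l) = (132504 + 96)*(-336082 - 9265) = 132600*(-345347) = -45793012200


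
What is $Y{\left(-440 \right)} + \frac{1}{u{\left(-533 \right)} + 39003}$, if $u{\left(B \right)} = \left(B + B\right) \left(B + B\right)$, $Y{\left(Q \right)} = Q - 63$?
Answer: $- \frac{591205576}{1175359} \approx -503.0$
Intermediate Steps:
$Y{\left(Q \right)} = -63 + Q$
$u{\left(B \right)} = 4 B^{2}$ ($u{\left(B \right)} = 2 B 2 B = 4 B^{2}$)
$Y{\left(-440 \right)} + \frac{1}{u{\left(-533 \right)} + 39003} = \left(-63 - 440\right) + \frac{1}{4 \left(-533\right)^{2} + 39003} = -503 + \frac{1}{4 \cdot 284089 + 39003} = -503 + \frac{1}{1136356 + 39003} = -503 + \frac{1}{1175359} = - \frac{591205576}{1175359}$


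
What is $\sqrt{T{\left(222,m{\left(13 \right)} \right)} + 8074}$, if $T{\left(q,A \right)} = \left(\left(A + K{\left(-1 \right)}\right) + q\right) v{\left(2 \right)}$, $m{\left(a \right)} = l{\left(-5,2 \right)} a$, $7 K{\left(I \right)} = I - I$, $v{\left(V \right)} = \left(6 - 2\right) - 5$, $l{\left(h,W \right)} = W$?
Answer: $\sqrt{7826} \approx 88.465$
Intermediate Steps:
$v{\left(V \right)} = -1$ ($v{\left(V \right)} = 4 - 5 = -1$)
$K{\left(I \right)} = 0$ ($K{\left(I \right)} = \frac{I - I}{7} = \frac{1}{7} \cdot 0 = 0$)
$m{\left(a \right)} = 2 a$
$T{\left(q,A \right)} = - A - q$ ($T{\left(q,A \right)} = \left(\left(A + 0\right) + q\right) \left(-1\right) = \left(A + q\right) \left(-1\right) = - A - q$)
$\sqrt{T{\left(222,m{\left(13 \right)} \right)} + 8074} = \sqrt{\left(- 2 \cdot 13 - 222\right) + 8074} = \sqrt{\left(\left(-1\right) 26 - 222\right) + 8074} = \sqrt{\left(-26 - 222\right) + 8074} = \sqrt{-248 + 8074} = \sqrt{7826}$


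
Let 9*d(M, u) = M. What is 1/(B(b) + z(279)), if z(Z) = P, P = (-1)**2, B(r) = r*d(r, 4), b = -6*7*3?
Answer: 1/1765 ≈ 0.00056657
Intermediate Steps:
b = -126 (b = -42*3 = -126)
d(M, u) = M/9
B(r) = r**2/9 (B(r) = r*(r/9) = r**2/9)
P = 1
z(Z) = 1
1/(B(b) + z(279)) = 1/((1/9)*(-126)**2 + 1) = 1/((1/9)*15876 + 1) = 1/(1764 + 1) = 1/1765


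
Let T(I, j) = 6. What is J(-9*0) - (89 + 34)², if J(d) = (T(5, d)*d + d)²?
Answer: -15129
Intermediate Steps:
J(d) = 49*d² (J(d) = (6*d + d)² = (7*d)² = 49*d²)
J(-9*0) - (89 + 34)² = 49*(-9*0)² - (89 + 34)² = 49*0² - 1*123² = 49*0 - 1*15129 = 0 - 15129 = -15129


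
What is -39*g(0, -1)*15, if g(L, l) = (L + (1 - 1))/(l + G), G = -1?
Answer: 0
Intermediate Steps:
g(L, l) = L/(-1 + l) (g(L, l) = (L + (1 - 1))/(l - 1) = (L + 0)/(-1 + l) = L/(-1 + l))
-39*g(0, -1)*15 = -0/(-1 - 1)*15 = -0/(-2)*15 = -0*(-1)/2*15 = -39*0*15 = 0*15 = 0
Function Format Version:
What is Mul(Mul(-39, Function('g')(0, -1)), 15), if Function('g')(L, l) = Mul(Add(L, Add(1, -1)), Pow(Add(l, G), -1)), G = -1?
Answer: 0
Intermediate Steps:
Function('g')(L, l) = Mul(L, Pow(Add(-1, l), -1)) (Function('g')(L, l) = Mul(Add(L, Add(1, -1)), Pow(Add(l, -1), -1)) = Mul(Add(L, 0), Pow(Add(-1, l), -1)) = Mul(L, Pow(Add(-1, l), -1)))
Mul(Mul(-39, Function('g')(0, -1)), 15) = Mul(Mul(-39, Mul(0, Pow(Add(-1, -1), -1))), 15) = Mul(Mul(-39, Mul(0, Pow(-2, -1))), 15) = Mul(Mul(-39, Mul(0, Rational(-1, 2))), 15) = Mul(Mul(-39, 0), 15) = Mul(0, 15) = 0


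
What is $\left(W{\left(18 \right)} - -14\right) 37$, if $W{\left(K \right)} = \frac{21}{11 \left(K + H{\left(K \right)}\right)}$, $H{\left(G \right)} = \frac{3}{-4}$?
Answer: $\frac{132090}{253} \approx 522.09$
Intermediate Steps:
$H{\left(G \right)} = - \frac{3}{4}$ ($H{\left(G \right)} = 3 \left(- \frac{1}{4}\right) = - \frac{3}{4}$)
$W{\left(K \right)} = \frac{21}{- \frac{33}{4} + 11 K}$ ($W{\left(K \right)} = \frac{21}{11 \left(K - \frac{3}{4}\right)} = \frac{21}{11 \left(- \frac{3}{4} + K\right)} = \frac{21}{- \frac{33}{4} + 11 K}$)
$\left(W{\left(18 \right)} - -14\right) 37 = \left(\frac{84}{11 \left(-3 + 4 \cdot 18\right)} - -14\right) 37 = \left(\frac{84}{11 \left(-3 + 72\right)} + 14\right) 37 = \left(\frac{84}{11 \cdot 69} + 14\right) 37 = \left(\frac{84}{11} \cdot \frac{1}{69} + 14\right) 37 = \left(\frac{28}{253} + 14\right) 37 = \frac{3570}{253} \cdot 37 = \frac{132090}{253}$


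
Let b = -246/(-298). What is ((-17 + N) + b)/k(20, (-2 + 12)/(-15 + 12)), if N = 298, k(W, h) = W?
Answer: 10498/745 ≈ 14.091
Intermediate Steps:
b = 123/149 (b = -246*(-1/298) = 123/149 ≈ 0.82550)
((-17 + N) + b)/k(20, (-2 + 12)/(-15 + 12)) = ((-17 + 298) + 123/149)/20 = (281 + 123/149)*(1/20) = (41992/149)*(1/20) = 10498/745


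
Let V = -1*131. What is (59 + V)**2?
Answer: 5184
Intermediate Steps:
V = -131
(59 + V)**2 = (59 - 131)**2 = (-72)**2 = 5184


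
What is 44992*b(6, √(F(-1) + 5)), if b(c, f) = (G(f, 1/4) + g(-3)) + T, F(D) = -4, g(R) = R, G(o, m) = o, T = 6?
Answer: 179968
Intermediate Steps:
b(c, f) = 3 + f (b(c, f) = (f - 3) + 6 = (-3 + f) + 6 = 3 + f)
44992*b(6, √(F(-1) + 5)) = 44992*(3 + √(-4 + 5)) = 44992*(3 + √1) = 44992*(3 + 1) = 44992*4 = 179968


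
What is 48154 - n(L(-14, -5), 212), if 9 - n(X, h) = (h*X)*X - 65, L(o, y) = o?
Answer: 89632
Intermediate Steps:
n(X, h) = 74 - h*X² (n(X, h) = 9 - ((h*X)*X - 65) = 9 - ((X*h)*X - 65) = 9 - (h*X² - 65) = 9 - (-65 + h*X²) = 9 + (65 - h*X²) = 74 - h*X²)
48154 - n(L(-14, -5), 212) = 48154 - (74 - 1*212*(-14)²) = 48154 - (74 - 1*212*196) = 48154 - (74 - 41552) = 48154 - 1*(-41478) = 48154 + 41478 = 89632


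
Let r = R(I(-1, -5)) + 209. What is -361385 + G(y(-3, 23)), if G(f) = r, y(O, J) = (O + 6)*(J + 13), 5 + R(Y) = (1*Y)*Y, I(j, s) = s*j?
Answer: -361156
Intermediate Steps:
I(j, s) = j*s
R(Y) = -5 + Y**2 (R(Y) = -5 + (1*Y)*Y = -5 + Y*Y = -5 + Y**2)
y(O, J) = (6 + O)*(13 + J)
r = 229 (r = (-5 + (-1*(-5))**2) + 209 = (-5 + 5**2) + 209 = (-5 + 25) + 209 = 20 + 209 = 229)
G(f) = 229
-361385 + G(y(-3, 23)) = -361385 + 229 = -361156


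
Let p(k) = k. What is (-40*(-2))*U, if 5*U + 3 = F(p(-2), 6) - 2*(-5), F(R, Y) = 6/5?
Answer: 656/5 ≈ 131.20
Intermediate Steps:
F(R, Y) = 6/5 (F(R, Y) = 6*(1/5) = 6/5)
U = 41/25 (U = -3/5 + (6/5 - 2*(-5))/5 = -3/5 + (6/5 + 10)/5 = -3/5 + (1/5)*(56/5) = -3/5 + 56/25 = 41/25 ≈ 1.6400)
(-40*(-2))*U = -40*(-2)*(41/25) = -10*(-8)*(41/25) = 80*(41/25) = 656/5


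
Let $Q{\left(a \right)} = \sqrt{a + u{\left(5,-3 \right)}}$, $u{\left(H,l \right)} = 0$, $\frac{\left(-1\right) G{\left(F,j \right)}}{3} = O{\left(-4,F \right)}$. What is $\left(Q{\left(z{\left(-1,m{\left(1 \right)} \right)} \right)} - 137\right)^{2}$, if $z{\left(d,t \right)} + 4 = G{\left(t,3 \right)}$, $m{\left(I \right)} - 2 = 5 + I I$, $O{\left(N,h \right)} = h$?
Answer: $18741 - 548 i \sqrt{7} \approx 18741.0 - 1449.9 i$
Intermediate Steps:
$G{\left(F,j \right)} = - 3 F$
$m{\left(I \right)} = 7 + I^{2}$ ($m{\left(I \right)} = 2 + \left(5 + I I\right) = 2 + \left(5 + I^{2}\right) = 7 + I^{2}$)
$z{\left(d,t \right)} = -4 - 3 t$
$Q{\left(a \right)} = \sqrt{a}$ ($Q{\left(a \right)} = \sqrt{a + 0} = \sqrt{a}$)
$\left(Q{\left(z{\left(-1,m{\left(1 \right)} \right)} \right)} - 137\right)^{2} = \left(\sqrt{-4 - 3 \left(7 + 1^{2}\right)} - 137\right)^{2} = \left(\sqrt{-4 - 3 \left(7 + 1\right)} - 137\right)^{2} = \left(\sqrt{-4 - 24} - 137\right)^{2} = \left(\sqrt{-28} - 137\right)^{2} = \left(2 i \sqrt{7} - 137\right)^{2} = \left(-137 + 2 i \sqrt{7}\right)^{2}$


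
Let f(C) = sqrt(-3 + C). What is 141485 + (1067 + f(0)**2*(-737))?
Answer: 144763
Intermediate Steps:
141485 + (1067 + f(0)**2*(-737)) = 141485 + (1067 + (sqrt(-3 + 0))**2*(-737)) = 141485 + (1067 + (sqrt(-3))**2*(-737)) = 141485 + (1067 + (I*sqrt(3))**2*(-737)) = 141485 + (1067 - 3*(-737)) = 141485 + (1067 + 2211) = 141485 + 3278 = 144763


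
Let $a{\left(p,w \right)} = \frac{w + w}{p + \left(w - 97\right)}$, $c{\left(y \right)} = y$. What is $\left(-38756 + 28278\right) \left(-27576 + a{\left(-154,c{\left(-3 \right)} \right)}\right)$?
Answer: $\frac{36695517222}{127} \approx 2.8894 \cdot 10^{8}$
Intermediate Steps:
$a{\left(p,w \right)} = \frac{2 w}{-97 + p + w}$ ($a{\left(p,w \right)} = \frac{2 w}{p + \left(w - 97\right)} = \frac{2 w}{p + \left(-97 + w\right)} = \frac{2 w}{-97 + p + w}$)
$\left(-38756 + 28278\right) \left(-27576 + a{\left(-154,c{\left(-3 \right)} \right)}\right) = \left(-38756 + 28278\right) \left(-27576 + 2 \left(-3\right) \frac{1}{-97 - 154 - 3}\right) = - 10478 \left(-27576 + 2 \left(-3\right) \frac{1}{-254}\right) = - 10478 \left(-27576 + 2 \left(-3\right) \left(- \frac{1}{254}\right)\right) = - 10478 \left(-27576 + \frac{3}{127}\right) = \left(-10478\right) \left(- \frac{3502149}{127}\right) = \frac{36695517222}{127}$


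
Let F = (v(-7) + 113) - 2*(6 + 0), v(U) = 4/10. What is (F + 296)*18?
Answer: 35766/5 ≈ 7153.2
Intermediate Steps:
v(U) = ⅖ (v(U) = 4*(⅒) = ⅖)
F = 507/5 (F = (⅖ + 113) - 2*(6 + 0) = 567/5 - 2*6 = 567/5 - 12 = 507/5 ≈ 101.40)
(F + 296)*18 = (507/5 + 296)*18 = (1987/5)*18 = 35766/5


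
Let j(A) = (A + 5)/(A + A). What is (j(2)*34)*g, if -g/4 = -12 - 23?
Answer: 8330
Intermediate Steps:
g = 140 (g = -4*(-12 - 23) = -4*(-35) = 140)
j(A) = (5 + A)/(2*A) (j(A) = (5 + A)/((2*A)) = (5 + A)*(1/(2*A)) = (5 + A)/(2*A))
(j(2)*34)*g = (((½)*(5 + 2)/2)*34)*140 = (((½)*(½)*7)*34)*140 = ((7/4)*34)*140 = (119/2)*140 = 8330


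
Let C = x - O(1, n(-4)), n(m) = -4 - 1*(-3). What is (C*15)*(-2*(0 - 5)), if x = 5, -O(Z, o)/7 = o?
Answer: -300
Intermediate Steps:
n(m) = -1 (n(m) = -4 + 3 = -1)
O(Z, o) = -7*o
C = -2 (C = 5 - (-7)*(-1) = 5 - 1*7 = 5 - 7 = -2)
(C*15)*(-2*(0 - 5)) = (-2*15)*(-2*(0 - 5)) = -(-60)*(-5) = -30*10 = -300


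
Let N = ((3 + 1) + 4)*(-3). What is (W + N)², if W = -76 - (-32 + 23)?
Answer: 8281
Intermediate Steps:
N = -24 (N = (4 + 4)*(-3) = 8*(-3) = -24)
W = -67 (W = -76 - 1*(-9) = -76 + 9 = -67)
(W + N)² = (-67 - 24)² = (-91)² = 8281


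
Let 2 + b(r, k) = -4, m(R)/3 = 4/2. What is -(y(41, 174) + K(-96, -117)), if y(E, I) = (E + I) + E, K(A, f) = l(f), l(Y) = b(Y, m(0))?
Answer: -250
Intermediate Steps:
m(R) = 6 (m(R) = 3*(4/2) = 3*(4*(½)) = 3*2 = 6)
b(r, k) = -6 (b(r, k) = -2 - 4 = -6)
l(Y) = -6
K(A, f) = -6
y(E, I) = I + 2*E
-(y(41, 174) + K(-96, -117)) = -((174 + 2*41) - 6) = -((174 + 82) - 6) = -(256 - 6) = -1*250 = -250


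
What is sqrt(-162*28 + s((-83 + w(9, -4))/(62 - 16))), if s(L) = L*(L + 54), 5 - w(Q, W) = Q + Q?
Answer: 6*I*sqrt(68246)/23 ≈ 68.149*I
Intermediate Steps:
w(Q, W) = 5 - 2*Q (w(Q, W) = 5 - (Q + Q) = 5 - 2*Q)
s(L) = L*(54 + L)
sqrt(-162*28 + s((-83 + w(9, -4))/(62 - 16))) = sqrt(-162*28 + ((-83 + (5 - 2*9))/(62 - 16))*(54 + (-83 + (5 - 2*9))/(62 - 16))) = sqrt(-4536 + ((-83 + (5 - 18))/46)*(54 + (-83 + (5 - 18))/46)) = sqrt(-4536 + ((-83 - 13)*(1/46))*(54 + (-83 - 13)*(1/46))) = sqrt(-4536 + (-96*1/46)*(54 - 96*1/46)) = sqrt(-4536 - 48*(54 - 48/23)/23) = sqrt(-4536 - 48/23*1194/23) = sqrt(-4536 - 57312/529) = sqrt(-2456856/529) = 6*I*sqrt(68246)/23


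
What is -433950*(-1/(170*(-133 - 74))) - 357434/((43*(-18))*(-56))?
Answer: -24910501/1210536 ≈ -20.578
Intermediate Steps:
-433950*(-1/(170*(-133 - 74))) - 357434/((43*(-18))*(-56)) = -433950/((-207*(-170))) - 357434/((-774*(-56))) = -433950/35190 - 357434/43344 = -433950*1/35190 - 357434*1/43344 = -14465/1173 - 25531/3096 = -24910501/1210536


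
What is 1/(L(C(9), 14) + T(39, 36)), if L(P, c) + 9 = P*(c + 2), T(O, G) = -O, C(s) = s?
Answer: 1/96 ≈ 0.010417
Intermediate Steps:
L(P, c) = -9 + P*(2 + c) (L(P, c) = -9 + P*(c + 2) = -9 + P*(2 + c))
1/(L(C(9), 14) + T(39, 36)) = 1/((-9 + 2*9 + 9*14) - 1*39) = 1/((-9 + 18 + 126) - 39) = 1/(135 - 39) = 1/96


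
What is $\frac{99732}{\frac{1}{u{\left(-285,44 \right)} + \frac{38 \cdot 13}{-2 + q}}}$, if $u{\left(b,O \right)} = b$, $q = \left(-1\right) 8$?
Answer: $- \frac{166751904}{5} \approx -3.335 \cdot 10^{7}$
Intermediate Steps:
$q = -8$
$\frac{99732}{\frac{1}{u{\left(-285,44 \right)} + \frac{38 \cdot 13}{-2 + q}}} = \frac{99732}{\frac{1}{-285 + \frac{38 \cdot 13}{-2 - 8}}} = \frac{99732}{\frac{1}{-285 + \frac{494}{-10}}} = \frac{99732}{\frac{1}{-285 + 494 \left(- \frac{1}{10}\right)}} = \frac{99732}{\frac{1}{-285 - \frac{247}{5}}} = \frac{99732}{\frac{1}{- \frac{1672}{5}}} = \frac{99732}{- \frac{5}{1672}} = 99732 \left(- \frac{1672}{5}\right) = - \frac{166751904}{5}$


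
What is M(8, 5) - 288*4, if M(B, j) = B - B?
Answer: -1152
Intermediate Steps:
M(B, j) = 0
M(8, 5) - 288*4 = 0 - 288*4 = 0 - 96*12 = 0 - 1152 = -1152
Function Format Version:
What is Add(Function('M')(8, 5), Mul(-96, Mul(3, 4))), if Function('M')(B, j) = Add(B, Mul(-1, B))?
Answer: -1152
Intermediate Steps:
Function('M')(B, j) = 0
Add(Function('M')(8, 5), Mul(-96, Mul(3, 4))) = Add(0, Mul(-96, Mul(3, 4))) = Add(0, Mul(-96, 12)) = Add(0, -1152) = -1152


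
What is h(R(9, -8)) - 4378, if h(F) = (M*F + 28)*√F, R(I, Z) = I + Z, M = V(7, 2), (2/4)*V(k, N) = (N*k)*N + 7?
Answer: -4280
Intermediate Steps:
V(k, N) = 14 + 2*k*N² (V(k, N) = 2*((N*k)*N + 7) = 2*(k*N² + 7) = 2*(7 + k*N²) = 14 + 2*k*N²)
M = 70 (M = 14 + 2*7*2² = 14 + 2*7*4 = 14 + 56 = 70)
h(F) = √F*(28 + 70*F) (h(F) = (70*F + 28)*√F = (28 + 70*F)*√F = √F*(28 + 70*F))
h(R(9, -8)) - 4378 = √(9 - 8)*(28 + 70*(9 - 8)) - 4378 = √1*(28 + 70*1) - 4378 = 1*(28 + 70) - 4378 = 1*98 - 4378 = 98 - 4378 = -4280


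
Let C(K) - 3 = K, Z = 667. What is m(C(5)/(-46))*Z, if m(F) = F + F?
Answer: -232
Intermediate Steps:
C(K) = 3 + K
m(F) = 2*F
m(C(5)/(-46))*Z = (2*((3 + 5)/(-46)))*667 = (2*(8*(-1/46)))*667 = (2*(-4/23))*667 = -8/23*667 = -232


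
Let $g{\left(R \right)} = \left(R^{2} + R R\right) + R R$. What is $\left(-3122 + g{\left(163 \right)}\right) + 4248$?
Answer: $80833$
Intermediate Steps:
$g{\left(R \right)} = 3 R^{2}$ ($g{\left(R \right)} = \left(R^{2} + R^{2}\right) + R^{2} = 2 R^{2} + R^{2} = 3 R^{2}$)
$\left(-3122 + g{\left(163 \right)}\right) + 4248 = \left(-3122 + 3 \cdot 163^{2}\right) + 4248 = \left(-3122 + 3 \cdot 26569\right) + 4248 = \left(-3122 + 79707\right) + 4248 = 76585 + 4248 = 80833$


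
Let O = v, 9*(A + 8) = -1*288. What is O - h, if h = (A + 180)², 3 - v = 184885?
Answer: -204482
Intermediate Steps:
A = -40 (A = -8 + (-1*288)/9 = -8 + (⅑)*(-288) = -8 - 32 = -40)
v = -184882 (v = 3 - 1*184885 = 3 - 184885 = -184882)
h = 19600 (h = (-40 + 180)² = 140² = 19600)
O = -184882
O - h = -184882 - 1*19600 = -184882 - 19600 = -204482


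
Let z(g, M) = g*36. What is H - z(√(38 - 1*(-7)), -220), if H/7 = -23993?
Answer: -167951 - 108*√5 ≈ -1.6819e+5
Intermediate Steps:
z(g, M) = 36*g
H = -167951 (H = 7*(-23993) = -167951)
H - z(√(38 - 1*(-7)), -220) = -167951 - 36*√(38 - 1*(-7)) = -167951 - 36*√(38 + 7) = -167951 - 36*√45 = -167951 - 36*3*√5 = -167951 - 108*√5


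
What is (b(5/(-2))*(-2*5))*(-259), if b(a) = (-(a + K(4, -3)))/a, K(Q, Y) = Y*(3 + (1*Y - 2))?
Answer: 3626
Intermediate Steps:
K(Q, Y) = Y*(1 + Y) (K(Q, Y) = Y*(3 + (Y - 2)) = Y*(3 + (-2 + Y)) = Y*(1 + Y))
b(a) = (-6 - a)/a (b(a) = (-(a - 3*(1 - 3)))/a = (-(a - 3*(-2)))/a = (-(a + 6))/a = (-(6 + a))/a = (-6 - a)/a)
(b(5/(-2))*(-2*5))*(-259) = (((-6 - 5/(-2))/((5/(-2))))*(-2*5))*(-259) = (((-6 - 5*(-1)/2)/((5*(-½))))*(-10))*(-259) = (((-6 - 1*(-5/2))/(-5/2))*(-10))*(-259) = (-2*(-6 + 5/2)/5*(-10))*(-259) = (-⅖*(-7/2)*(-10))*(-259) = ((7/5)*(-10))*(-259) = -14*(-259) = 3626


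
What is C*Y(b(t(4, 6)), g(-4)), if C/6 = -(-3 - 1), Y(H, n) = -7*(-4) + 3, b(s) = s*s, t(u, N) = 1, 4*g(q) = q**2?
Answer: 744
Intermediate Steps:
g(q) = q**2/4
b(s) = s**2
Y(H, n) = 31 (Y(H, n) = 28 + 3 = 31)
C = 24 (C = 6*(-(-3 - 1)) = 6*(-1*(-4)) = 6*4 = 24)
C*Y(b(t(4, 6)), g(-4)) = 24*31 = 744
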